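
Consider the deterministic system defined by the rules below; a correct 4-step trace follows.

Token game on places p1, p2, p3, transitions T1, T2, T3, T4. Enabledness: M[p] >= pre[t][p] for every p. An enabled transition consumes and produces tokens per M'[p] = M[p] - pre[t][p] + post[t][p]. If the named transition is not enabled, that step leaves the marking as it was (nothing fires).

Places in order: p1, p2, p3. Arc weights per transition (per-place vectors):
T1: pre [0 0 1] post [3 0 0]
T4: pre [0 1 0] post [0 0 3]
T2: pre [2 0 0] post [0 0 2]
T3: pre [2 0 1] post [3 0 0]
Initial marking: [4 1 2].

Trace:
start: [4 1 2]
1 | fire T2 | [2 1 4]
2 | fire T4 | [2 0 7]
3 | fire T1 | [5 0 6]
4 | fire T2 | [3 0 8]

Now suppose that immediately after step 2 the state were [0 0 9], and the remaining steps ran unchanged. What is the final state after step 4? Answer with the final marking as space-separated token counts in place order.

1 0 10

state after step 2 := [0 0 9]
3 | fire T1 | [3 0 8]
4 | fire T2 | [1 0 10]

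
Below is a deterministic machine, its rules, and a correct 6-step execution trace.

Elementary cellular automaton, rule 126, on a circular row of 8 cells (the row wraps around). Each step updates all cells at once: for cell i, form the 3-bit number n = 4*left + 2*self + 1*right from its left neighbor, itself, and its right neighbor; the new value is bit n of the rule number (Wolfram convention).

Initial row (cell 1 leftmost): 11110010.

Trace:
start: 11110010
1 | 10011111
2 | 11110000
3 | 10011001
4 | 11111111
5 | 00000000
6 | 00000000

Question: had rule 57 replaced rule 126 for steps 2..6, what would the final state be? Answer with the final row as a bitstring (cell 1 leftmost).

00101101

(re-executing steps 2..6 under rule 57; state before step 2: 10011111)
2 | 01010000
3 | 00101111
4 | 10011000
5 | 01010110
6 | 00101101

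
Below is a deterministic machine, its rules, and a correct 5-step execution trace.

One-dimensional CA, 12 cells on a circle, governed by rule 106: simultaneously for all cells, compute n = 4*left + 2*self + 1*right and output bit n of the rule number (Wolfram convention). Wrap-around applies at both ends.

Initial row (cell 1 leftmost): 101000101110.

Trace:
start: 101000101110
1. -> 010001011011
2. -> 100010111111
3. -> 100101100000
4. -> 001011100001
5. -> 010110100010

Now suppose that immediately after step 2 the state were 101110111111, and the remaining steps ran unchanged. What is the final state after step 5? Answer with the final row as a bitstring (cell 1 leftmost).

111011000011

state after step 2 := 101110111111
3. -> 111011100000
4. -> 101110100001
5. -> 111011000011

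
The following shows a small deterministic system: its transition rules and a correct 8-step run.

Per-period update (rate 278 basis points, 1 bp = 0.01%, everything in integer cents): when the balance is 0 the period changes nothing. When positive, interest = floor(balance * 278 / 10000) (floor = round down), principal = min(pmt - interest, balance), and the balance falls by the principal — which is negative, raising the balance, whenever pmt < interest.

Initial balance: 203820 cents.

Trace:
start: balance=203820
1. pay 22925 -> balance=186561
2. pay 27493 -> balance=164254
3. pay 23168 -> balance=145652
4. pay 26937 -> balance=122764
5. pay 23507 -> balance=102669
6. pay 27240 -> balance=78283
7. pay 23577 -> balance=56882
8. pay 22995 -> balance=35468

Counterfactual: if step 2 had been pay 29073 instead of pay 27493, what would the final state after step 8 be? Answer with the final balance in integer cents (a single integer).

33604

(re-executing from step 2 with the substitution; state before step 2: balance=186561)
2. pay 29073 -> balance=162674
3. pay 23168 -> balance=144028
4. pay 26937 -> balance=121094
5. pay 23507 -> balance=100953
6. pay 27240 -> balance=76519
7. pay 23577 -> balance=55069
8. pay 22995 -> balance=33604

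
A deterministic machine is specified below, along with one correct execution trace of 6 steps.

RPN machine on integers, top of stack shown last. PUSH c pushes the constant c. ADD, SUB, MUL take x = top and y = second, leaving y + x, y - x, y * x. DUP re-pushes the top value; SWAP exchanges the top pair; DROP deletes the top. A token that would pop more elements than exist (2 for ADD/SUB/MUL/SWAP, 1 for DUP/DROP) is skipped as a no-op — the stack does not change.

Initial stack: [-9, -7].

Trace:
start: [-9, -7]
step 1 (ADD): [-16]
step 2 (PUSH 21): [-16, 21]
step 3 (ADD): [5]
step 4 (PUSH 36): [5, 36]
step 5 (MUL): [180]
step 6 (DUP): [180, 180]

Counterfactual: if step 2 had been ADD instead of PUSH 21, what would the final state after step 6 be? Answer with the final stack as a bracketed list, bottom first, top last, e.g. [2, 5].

[-576, -576]

(re-executing from step 2 with the substitution; state before step 2: [-16])
step 2 (ADD): [-16]
step 3 (ADD): [-16]
step 4 (PUSH 36): [-16, 36]
step 5 (MUL): [-576]
step 6 (DUP): [-576, -576]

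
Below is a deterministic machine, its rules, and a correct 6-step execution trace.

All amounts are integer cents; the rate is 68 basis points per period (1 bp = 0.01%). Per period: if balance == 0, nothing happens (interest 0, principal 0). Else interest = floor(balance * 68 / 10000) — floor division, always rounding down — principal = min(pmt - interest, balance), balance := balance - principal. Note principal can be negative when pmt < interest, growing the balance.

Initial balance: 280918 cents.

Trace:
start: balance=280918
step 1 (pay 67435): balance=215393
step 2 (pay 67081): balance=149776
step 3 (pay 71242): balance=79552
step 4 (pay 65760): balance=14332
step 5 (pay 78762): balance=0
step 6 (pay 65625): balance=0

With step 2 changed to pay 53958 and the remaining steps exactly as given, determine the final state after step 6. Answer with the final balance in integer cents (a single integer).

(re-executing from step 2 with the substitution; state before step 2: balance=215393)
step 2 (pay 53958): balance=162899
step 3 (pay 71242): balance=92764
step 4 (pay 65760): balance=27634
step 5 (pay 78762): balance=0
step 6 (pay 65625): balance=0

0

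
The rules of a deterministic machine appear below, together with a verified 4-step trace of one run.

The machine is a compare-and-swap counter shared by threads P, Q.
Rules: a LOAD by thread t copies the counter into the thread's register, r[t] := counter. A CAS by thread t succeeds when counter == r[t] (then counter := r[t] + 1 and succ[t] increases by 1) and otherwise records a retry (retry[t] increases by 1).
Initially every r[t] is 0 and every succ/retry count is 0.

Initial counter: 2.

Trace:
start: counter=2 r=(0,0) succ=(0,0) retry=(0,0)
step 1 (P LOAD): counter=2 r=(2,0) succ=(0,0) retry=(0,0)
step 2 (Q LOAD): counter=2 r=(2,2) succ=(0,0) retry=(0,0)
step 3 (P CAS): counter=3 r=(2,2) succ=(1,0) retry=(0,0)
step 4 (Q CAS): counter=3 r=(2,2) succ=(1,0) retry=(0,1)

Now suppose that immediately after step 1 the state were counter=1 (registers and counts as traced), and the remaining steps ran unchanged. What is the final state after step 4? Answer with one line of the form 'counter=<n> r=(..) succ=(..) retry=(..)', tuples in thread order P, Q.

counter=2 r=(2,1) succ=(0,1) retry=(1,0)

state after step 1 := counter=1 r=(2,0) succ=(0,0) retry=(0,0)
step 2 (Q LOAD): counter=1 r=(2,1) succ=(0,0) retry=(0,0)
step 3 (P CAS): counter=1 r=(2,1) succ=(0,0) retry=(1,0)
step 4 (Q CAS): counter=2 r=(2,1) succ=(0,1) retry=(1,0)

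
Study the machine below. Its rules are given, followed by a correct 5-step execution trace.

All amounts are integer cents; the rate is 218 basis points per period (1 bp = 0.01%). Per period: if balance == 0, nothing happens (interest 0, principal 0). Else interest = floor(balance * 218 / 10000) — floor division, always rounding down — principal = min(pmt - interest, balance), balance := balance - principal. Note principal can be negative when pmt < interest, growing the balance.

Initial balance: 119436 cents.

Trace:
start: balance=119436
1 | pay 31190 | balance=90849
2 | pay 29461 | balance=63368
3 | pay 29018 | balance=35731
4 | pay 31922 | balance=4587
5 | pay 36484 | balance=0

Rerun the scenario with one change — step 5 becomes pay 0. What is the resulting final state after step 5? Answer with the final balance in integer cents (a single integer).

4686

(re-executing from step 5 with the substitution; state before step 5: balance=4587)
5 | pay 0 | balance=4686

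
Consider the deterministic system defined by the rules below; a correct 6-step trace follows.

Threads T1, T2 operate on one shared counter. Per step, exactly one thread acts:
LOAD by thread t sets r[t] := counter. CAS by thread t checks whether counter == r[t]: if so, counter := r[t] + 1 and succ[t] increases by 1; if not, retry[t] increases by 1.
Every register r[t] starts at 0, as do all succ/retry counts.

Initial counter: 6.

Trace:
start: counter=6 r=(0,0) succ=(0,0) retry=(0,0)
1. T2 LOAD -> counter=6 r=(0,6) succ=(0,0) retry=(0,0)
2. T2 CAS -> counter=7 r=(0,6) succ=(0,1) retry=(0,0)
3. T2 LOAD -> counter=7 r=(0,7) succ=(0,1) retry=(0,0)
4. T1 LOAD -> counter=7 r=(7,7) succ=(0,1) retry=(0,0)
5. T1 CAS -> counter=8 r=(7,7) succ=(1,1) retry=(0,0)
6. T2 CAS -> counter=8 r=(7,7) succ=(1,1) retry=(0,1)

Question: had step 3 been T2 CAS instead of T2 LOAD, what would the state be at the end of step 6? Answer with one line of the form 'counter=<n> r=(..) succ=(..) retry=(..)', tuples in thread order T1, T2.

(re-executing from step 3 with the substitution; state before step 3: counter=7 r=(0,6) succ=(0,1) retry=(0,0))
3. T2 CAS -> counter=7 r=(0,6) succ=(0,1) retry=(0,1)
4. T1 LOAD -> counter=7 r=(7,6) succ=(0,1) retry=(0,1)
5. T1 CAS -> counter=8 r=(7,6) succ=(1,1) retry=(0,1)
6. T2 CAS -> counter=8 r=(7,6) succ=(1,1) retry=(0,2)

counter=8 r=(7,6) succ=(1,1) retry=(0,2)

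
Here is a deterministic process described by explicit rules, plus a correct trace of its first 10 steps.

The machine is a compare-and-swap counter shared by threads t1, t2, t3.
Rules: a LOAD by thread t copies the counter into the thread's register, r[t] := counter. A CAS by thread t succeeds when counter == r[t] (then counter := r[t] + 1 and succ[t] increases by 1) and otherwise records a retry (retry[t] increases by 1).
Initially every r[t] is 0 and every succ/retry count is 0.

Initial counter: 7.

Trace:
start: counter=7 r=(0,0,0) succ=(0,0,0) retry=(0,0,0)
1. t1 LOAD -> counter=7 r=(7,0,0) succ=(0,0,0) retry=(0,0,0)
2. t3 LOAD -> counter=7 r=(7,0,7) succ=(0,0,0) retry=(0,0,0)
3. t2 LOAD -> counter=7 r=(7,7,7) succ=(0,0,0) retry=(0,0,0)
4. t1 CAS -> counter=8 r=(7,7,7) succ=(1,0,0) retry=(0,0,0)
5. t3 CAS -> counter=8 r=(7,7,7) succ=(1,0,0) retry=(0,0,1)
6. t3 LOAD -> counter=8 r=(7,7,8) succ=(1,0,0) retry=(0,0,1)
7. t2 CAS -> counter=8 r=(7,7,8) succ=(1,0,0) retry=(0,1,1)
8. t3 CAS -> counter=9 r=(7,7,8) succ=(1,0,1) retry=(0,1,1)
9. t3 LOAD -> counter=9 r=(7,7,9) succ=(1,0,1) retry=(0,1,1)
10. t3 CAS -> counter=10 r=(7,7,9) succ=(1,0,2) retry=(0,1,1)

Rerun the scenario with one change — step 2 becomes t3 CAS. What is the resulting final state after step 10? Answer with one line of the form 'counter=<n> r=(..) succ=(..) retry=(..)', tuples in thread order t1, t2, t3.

counter=10 r=(7,7,9) succ=(1,0,2) retry=(0,1,2)

(re-executing from step 2 with the substitution; state before step 2: counter=7 r=(7,0,0) succ=(0,0,0) retry=(0,0,0))
2. t3 CAS -> counter=7 r=(7,0,0) succ=(0,0,0) retry=(0,0,1)
3. t2 LOAD -> counter=7 r=(7,7,0) succ=(0,0,0) retry=(0,0,1)
4. t1 CAS -> counter=8 r=(7,7,0) succ=(1,0,0) retry=(0,0,1)
5. t3 CAS -> counter=8 r=(7,7,0) succ=(1,0,0) retry=(0,0,2)
6. t3 LOAD -> counter=8 r=(7,7,8) succ=(1,0,0) retry=(0,0,2)
7. t2 CAS -> counter=8 r=(7,7,8) succ=(1,0,0) retry=(0,1,2)
8. t3 CAS -> counter=9 r=(7,7,8) succ=(1,0,1) retry=(0,1,2)
9. t3 LOAD -> counter=9 r=(7,7,9) succ=(1,0,1) retry=(0,1,2)
10. t3 CAS -> counter=10 r=(7,7,9) succ=(1,0,2) retry=(0,1,2)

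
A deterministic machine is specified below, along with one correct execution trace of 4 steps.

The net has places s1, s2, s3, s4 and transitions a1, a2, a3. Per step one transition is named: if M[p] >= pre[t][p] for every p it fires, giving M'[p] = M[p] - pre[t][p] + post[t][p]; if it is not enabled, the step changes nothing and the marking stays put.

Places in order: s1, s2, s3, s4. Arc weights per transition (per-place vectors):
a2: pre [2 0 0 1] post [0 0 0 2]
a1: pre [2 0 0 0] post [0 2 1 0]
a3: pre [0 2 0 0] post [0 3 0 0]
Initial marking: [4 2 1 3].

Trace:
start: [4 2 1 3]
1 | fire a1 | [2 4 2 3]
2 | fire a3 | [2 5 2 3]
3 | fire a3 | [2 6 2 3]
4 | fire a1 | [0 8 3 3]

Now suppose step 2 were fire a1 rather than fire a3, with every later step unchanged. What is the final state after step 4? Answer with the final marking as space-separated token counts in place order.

0 7 3 3

(re-executing from step 2 with the substitution; state before step 2: [2 4 2 3])
2 | fire a1 | [0 6 3 3]
3 | fire a3 | [0 7 3 3]
4 | fire a1 | [0 7 3 3]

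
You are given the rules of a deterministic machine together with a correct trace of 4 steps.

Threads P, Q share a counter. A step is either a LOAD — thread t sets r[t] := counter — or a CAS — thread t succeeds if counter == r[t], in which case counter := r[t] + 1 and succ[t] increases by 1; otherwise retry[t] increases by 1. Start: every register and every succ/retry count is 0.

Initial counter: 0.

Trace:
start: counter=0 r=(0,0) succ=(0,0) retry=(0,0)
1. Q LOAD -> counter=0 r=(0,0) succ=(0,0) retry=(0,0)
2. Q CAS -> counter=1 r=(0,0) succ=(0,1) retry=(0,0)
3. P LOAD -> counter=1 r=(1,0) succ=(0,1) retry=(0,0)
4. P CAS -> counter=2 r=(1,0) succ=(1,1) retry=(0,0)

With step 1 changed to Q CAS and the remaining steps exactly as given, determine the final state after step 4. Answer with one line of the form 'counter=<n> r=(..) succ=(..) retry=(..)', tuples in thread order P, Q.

(re-executing from step 1 with the substitution; state before step 1: counter=0 r=(0,0) succ=(0,0) retry=(0,0))
1. Q CAS -> counter=1 r=(0,0) succ=(0,1) retry=(0,0)
2. Q CAS -> counter=1 r=(0,0) succ=(0,1) retry=(0,1)
3. P LOAD -> counter=1 r=(1,0) succ=(0,1) retry=(0,1)
4. P CAS -> counter=2 r=(1,0) succ=(1,1) retry=(0,1)

counter=2 r=(1,0) succ=(1,1) retry=(0,1)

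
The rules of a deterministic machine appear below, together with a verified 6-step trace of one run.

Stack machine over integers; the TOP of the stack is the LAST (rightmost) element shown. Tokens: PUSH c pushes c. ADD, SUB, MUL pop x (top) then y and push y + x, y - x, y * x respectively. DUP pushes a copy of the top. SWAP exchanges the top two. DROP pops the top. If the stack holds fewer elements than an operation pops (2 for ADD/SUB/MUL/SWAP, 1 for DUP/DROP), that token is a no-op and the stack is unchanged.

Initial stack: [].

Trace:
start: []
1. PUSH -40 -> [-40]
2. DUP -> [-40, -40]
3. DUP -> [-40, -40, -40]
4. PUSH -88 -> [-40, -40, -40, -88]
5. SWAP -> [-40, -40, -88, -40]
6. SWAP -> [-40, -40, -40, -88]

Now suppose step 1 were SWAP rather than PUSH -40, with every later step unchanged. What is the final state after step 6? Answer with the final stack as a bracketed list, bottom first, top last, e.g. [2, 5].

[-88]

(re-executing from step 1 with the substitution; state before step 1: [])
1. SWAP -> []
2. DUP -> []
3. DUP -> []
4. PUSH -88 -> [-88]
5. SWAP -> [-88]
6. SWAP -> [-88]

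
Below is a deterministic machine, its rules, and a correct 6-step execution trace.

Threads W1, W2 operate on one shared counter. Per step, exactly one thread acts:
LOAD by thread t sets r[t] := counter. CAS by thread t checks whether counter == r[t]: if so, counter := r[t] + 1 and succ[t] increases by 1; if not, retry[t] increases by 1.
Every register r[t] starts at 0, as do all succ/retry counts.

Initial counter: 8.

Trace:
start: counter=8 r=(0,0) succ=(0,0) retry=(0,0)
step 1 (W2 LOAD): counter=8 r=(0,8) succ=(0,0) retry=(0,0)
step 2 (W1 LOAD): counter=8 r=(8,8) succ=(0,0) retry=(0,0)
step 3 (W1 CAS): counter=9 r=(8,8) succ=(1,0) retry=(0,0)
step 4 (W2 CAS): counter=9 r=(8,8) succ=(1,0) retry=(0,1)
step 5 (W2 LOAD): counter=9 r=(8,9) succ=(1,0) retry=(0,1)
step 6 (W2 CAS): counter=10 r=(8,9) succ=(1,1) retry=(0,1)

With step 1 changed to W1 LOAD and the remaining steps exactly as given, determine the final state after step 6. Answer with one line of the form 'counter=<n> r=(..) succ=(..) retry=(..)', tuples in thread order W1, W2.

counter=10 r=(8,9) succ=(1,1) retry=(0,1)

(re-executing from step 1 with the substitution; state before step 1: counter=8 r=(0,0) succ=(0,0) retry=(0,0))
step 1 (W1 LOAD): counter=8 r=(8,0) succ=(0,0) retry=(0,0)
step 2 (W1 LOAD): counter=8 r=(8,0) succ=(0,0) retry=(0,0)
step 3 (W1 CAS): counter=9 r=(8,0) succ=(1,0) retry=(0,0)
step 4 (W2 CAS): counter=9 r=(8,0) succ=(1,0) retry=(0,1)
step 5 (W2 LOAD): counter=9 r=(8,9) succ=(1,0) retry=(0,1)
step 6 (W2 CAS): counter=10 r=(8,9) succ=(1,1) retry=(0,1)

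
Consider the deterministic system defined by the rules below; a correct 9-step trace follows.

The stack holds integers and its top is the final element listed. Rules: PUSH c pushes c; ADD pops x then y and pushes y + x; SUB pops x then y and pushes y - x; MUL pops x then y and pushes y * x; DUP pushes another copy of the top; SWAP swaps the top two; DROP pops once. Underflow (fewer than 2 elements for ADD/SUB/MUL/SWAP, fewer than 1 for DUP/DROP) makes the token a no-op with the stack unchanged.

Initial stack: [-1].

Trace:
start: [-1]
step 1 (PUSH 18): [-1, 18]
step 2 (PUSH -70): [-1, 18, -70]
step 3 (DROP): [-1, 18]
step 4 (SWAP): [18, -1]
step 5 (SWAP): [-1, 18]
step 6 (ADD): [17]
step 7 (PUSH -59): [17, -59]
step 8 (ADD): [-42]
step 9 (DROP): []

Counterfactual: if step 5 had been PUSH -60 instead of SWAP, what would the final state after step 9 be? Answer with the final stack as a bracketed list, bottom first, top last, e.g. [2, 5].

[18]

(re-executing from step 5 with the substitution; state before step 5: [18, -1])
step 5 (PUSH -60): [18, -1, -60]
step 6 (ADD): [18, -61]
step 7 (PUSH -59): [18, -61, -59]
step 8 (ADD): [18, -120]
step 9 (DROP): [18]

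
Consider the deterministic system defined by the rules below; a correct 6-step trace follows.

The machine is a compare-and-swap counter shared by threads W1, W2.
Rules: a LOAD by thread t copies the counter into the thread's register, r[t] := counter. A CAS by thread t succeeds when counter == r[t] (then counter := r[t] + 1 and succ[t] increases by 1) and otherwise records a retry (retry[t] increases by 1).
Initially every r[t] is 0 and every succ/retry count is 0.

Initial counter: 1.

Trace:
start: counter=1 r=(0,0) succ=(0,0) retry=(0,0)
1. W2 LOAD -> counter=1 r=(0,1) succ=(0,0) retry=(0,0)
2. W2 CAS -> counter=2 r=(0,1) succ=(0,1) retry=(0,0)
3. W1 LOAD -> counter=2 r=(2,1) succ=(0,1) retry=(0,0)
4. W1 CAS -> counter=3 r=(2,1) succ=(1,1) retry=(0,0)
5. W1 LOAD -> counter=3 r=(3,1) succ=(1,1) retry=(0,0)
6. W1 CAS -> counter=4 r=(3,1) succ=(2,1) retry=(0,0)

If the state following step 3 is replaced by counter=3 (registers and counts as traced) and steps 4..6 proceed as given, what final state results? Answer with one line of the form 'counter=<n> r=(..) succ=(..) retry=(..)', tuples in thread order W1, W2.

counter=4 r=(3,1) succ=(1,1) retry=(1,0)

state after step 3 := counter=3 r=(2,1) succ=(0,1) retry=(0,0)
4. W1 CAS -> counter=3 r=(2,1) succ=(0,1) retry=(1,0)
5. W1 LOAD -> counter=3 r=(3,1) succ=(0,1) retry=(1,0)
6. W1 CAS -> counter=4 r=(3,1) succ=(1,1) retry=(1,0)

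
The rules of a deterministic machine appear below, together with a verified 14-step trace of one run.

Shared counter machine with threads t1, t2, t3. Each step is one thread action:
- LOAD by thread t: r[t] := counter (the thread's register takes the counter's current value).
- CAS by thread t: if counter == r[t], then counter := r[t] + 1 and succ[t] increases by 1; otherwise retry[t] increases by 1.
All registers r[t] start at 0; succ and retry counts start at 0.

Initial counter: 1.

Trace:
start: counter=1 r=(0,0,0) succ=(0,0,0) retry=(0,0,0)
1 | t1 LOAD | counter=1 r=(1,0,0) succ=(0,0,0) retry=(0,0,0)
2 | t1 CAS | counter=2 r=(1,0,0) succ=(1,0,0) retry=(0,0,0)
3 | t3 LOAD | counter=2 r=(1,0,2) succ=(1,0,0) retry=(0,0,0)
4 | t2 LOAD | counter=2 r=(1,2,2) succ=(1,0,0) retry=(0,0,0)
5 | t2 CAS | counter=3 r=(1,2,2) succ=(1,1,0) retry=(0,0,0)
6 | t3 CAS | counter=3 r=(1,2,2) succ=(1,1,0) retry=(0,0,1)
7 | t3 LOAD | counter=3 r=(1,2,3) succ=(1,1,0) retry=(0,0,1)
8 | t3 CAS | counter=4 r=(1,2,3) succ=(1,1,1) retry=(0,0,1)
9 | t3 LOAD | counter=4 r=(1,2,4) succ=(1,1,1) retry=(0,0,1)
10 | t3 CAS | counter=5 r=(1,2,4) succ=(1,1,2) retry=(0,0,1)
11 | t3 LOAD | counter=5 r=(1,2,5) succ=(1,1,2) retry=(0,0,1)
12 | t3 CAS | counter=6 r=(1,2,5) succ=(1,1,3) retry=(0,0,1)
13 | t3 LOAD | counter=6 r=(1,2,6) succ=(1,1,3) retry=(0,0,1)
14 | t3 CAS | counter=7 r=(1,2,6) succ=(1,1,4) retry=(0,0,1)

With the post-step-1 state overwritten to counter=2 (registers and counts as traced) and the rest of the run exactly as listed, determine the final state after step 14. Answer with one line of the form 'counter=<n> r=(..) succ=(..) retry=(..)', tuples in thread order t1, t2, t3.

state after step 1 := counter=2 r=(1,0,0) succ=(0,0,0) retry=(0,0,0)
2 | t1 CAS | counter=2 r=(1,0,0) succ=(0,0,0) retry=(1,0,0)
3 | t3 LOAD | counter=2 r=(1,0,2) succ=(0,0,0) retry=(1,0,0)
4 | t2 LOAD | counter=2 r=(1,2,2) succ=(0,0,0) retry=(1,0,0)
5 | t2 CAS | counter=3 r=(1,2,2) succ=(0,1,0) retry=(1,0,0)
6 | t3 CAS | counter=3 r=(1,2,2) succ=(0,1,0) retry=(1,0,1)
7 | t3 LOAD | counter=3 r=(1,2,3) succ=(0,1,0) retry=(1,0,1)
8 | t3 CAS | counter=4 r=(1,2,3) succ=(0,1,1) retry=(1,0,1)
9 | t3 LOAD | counter=4 r=(1,2,4) succ=(0,1,1) retry=(1,0,1)
10 | t3 CAS | counter=5 r=(1,2,4) succ=(0,1,2) retry=(1,0,1)
11 | t3 LOAD | counter=5 r=(1,2,5) succ=(0,1,2) retry=(1,0,1)
12 | t3 CAS | counter=6 r=(1,2,5) succ=(0,1,3) retry=(1,0,1)
13 | t3 LOAD | counter=6 r=(1,2,6) succ=(0,1,3) retry=(1,0,1)
14 | t3 CAS | counter=7 r=(1,2,6) succ=(0,1,4) retry=(1,0,1)

counter=7 r=(1,2,6) succ=(0,1,4) retry=(1,0,1)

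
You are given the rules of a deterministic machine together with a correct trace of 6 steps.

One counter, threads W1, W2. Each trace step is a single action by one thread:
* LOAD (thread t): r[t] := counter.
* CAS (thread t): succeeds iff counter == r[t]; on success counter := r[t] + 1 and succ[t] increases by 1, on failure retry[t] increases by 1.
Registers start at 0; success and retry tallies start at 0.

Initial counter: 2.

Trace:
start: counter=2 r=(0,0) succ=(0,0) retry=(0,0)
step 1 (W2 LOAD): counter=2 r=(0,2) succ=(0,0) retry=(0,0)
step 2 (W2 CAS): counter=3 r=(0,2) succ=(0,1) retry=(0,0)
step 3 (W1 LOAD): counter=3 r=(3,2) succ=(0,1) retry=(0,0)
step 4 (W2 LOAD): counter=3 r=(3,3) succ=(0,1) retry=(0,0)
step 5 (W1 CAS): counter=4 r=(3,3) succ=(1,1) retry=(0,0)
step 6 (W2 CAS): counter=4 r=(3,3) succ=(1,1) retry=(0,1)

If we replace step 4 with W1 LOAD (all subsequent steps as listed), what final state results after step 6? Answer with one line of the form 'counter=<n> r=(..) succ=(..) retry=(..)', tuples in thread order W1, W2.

(re-executing from step 4 with the substitution; state before step 4: counter=3 r=(3,2) succ=(0,1) retry=(0,0))
step 4 (W1 LOAD): counter=3 r=(3,2) succ=(0,1) retry=(0,0)
step 5 (W1 CAS): counter=4 r=(3,2) succ=(1,1) retry=(0,0)
step 6 (W2 CAS): counter=4 r=(3,2) succ=(1,1) retry=(0,1)

counter=4 r=(3,2) succ=(1,1) retry=(0,1)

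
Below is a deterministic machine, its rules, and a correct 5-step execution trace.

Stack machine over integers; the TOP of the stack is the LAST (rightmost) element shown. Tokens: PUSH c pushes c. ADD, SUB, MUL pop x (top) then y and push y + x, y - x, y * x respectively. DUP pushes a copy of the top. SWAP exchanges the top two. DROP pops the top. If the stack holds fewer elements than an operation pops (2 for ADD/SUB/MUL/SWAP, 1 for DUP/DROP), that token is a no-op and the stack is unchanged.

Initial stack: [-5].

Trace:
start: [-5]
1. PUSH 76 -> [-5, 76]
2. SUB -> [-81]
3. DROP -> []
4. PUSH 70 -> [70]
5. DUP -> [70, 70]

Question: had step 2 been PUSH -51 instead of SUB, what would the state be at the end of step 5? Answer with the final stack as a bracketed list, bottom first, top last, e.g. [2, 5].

(re-executing from step 2 with the substitution; state before step 2: [-5, 76])
2. PUSH -51 -> [-5, 76, -51]
3. DROP -> [-5, 76]
4. PUSH 70 -> [-5, 76, 70]
5. DUP -> [-5, 76, 70, 70]

[-5, 76, 70, 70]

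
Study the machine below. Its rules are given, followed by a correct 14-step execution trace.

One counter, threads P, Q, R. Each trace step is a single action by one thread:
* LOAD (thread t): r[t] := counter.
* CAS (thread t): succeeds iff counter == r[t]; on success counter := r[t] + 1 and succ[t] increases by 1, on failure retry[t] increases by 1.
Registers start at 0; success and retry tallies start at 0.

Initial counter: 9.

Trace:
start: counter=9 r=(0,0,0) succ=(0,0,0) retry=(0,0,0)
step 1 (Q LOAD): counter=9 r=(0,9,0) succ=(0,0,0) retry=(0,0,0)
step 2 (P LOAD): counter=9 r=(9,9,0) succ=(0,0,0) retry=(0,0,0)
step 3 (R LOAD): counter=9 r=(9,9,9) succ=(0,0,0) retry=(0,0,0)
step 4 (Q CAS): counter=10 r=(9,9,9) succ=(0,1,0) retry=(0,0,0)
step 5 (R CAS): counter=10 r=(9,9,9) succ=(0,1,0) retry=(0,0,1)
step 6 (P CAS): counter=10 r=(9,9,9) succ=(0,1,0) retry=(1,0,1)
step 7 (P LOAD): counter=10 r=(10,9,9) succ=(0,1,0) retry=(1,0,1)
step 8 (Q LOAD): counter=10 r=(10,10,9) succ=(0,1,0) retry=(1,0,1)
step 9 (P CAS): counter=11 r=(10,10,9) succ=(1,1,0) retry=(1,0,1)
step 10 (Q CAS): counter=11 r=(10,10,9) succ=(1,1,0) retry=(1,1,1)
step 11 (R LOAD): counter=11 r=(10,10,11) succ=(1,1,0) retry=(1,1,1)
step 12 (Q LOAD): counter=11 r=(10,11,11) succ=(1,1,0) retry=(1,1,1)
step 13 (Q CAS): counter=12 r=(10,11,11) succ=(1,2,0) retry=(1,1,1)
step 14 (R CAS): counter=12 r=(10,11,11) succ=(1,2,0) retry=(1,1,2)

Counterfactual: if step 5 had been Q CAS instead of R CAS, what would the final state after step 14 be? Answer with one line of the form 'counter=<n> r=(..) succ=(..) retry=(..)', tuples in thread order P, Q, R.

counter=12 r=(10,11,11) succ=(1,2,0) retry=(1,2,1)

(re-executing from step 5 with the substitution; state before step 5: counter=10 r=(9,9,9) succ=(0,1,0) retry=(0,0,0))
step 5 (Q CAS): counter=10 r=(9,9,9) succ=(0,1,0) retry=(0,1,0)
step 6 (P CAS): counter=10 r=(9,9,9) succ=(0,1,0) retry=(1,1,0)
step 7 (P LOAD): counter=10 r=(10,9,9) succ=(0,1,0) retry=(1,1,0)
step 8 (Q LOAD): counter=10 r=(10,10,9) succ=(0,1,0) retry=(1,1,0)
step 9 (P CAS): counter=11 r=(10,10,9) succ=(1,1,0) retry=(1,1,0)
step 10 (Q CAS): counter=11 r=(10,10,9) succ=(1,1,0) retry=(1,2,0)
step 11 (R LOAD): counter=11 r=(10,10,11) succ=(1,1,0) retry=(1,2,0)
step 12 (Q LOAD): counter=11 r=(10,11,11) succ=(1,1,0) retry=(1,2,0)
step 13 (Q CAS): counter=12 r=(10,11,11) succ=(1,2,0) retry=(1,2,0)
step 14 (R CAS): counter=12 r=(10,11,11) succ=(1,2,0) retry=(1,2,1)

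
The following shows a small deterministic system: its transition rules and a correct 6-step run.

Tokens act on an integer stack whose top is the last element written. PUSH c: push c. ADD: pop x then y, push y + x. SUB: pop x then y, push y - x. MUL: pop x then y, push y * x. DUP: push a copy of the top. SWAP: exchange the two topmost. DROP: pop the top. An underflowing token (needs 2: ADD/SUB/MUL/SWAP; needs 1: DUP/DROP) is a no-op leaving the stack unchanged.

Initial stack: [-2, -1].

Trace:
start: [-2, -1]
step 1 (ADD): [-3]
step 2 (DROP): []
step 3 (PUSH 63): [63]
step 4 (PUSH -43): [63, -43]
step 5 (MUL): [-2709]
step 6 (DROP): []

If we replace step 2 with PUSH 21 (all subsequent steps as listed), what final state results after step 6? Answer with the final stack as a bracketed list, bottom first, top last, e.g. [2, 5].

(re-executing from step 2 with the substitution; state before step 2: [-3])
step 2 (PUSH 21): [-3, 21]
step 3 (PUSH 63): [-3, 21, 63]
step 4 (PUSH -43): [-3, 21, 63, -43]
step 5 (MUL): [-3, 21, -2709]
step 6 (DROP): [-3, 21]

[-3, 21]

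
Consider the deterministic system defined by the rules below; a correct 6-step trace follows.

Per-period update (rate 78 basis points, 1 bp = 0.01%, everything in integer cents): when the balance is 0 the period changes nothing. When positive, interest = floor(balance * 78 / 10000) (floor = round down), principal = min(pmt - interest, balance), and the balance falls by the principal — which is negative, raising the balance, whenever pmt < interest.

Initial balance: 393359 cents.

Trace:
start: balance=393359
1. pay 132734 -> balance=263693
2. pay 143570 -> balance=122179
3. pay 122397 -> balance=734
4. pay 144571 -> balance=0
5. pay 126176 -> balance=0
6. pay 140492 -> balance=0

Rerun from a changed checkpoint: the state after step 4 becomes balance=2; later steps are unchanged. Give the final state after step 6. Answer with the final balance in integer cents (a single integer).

state after step 4 := balance=2
5. pay 126176 -> balance=0
6. pay 140492 -> balance=0

0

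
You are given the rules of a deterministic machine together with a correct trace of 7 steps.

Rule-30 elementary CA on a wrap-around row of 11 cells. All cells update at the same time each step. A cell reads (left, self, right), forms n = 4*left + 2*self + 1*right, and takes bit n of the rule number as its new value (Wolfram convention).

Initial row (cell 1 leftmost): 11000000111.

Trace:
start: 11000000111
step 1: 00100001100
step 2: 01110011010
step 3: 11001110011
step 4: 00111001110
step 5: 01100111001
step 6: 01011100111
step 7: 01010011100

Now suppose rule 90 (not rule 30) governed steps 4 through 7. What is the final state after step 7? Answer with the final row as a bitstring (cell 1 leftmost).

11011011011

(re-executing steps 4..7 under rule 90; state before step 4: 11001110011)
step 4: 01111011110
step 5: 11001010011
step 6: 01110001110
step 7: 11011011011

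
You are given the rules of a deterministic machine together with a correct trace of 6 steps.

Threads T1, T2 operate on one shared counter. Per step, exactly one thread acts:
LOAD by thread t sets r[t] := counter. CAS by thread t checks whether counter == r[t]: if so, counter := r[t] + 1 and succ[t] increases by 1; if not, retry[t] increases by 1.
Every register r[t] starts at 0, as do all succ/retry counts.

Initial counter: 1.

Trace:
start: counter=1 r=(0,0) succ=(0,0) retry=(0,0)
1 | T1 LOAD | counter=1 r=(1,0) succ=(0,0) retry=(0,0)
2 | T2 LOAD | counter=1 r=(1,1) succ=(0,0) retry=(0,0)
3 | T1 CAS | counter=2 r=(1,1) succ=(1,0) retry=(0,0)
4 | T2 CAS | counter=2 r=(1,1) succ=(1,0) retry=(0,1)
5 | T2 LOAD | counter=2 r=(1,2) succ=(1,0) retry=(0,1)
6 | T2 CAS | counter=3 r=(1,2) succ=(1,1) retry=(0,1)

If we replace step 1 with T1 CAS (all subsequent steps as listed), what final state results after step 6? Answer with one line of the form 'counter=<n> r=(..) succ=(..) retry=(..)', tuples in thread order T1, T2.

counter=3 r=(0,2) succ=(0,2) retry=(2,0)

(re-executing from step 1 with the substitution; state before step 1: counter=1 r=(0,0) succ=(0,0) retry=(0,0))
1 | T1 CAS | counter=1 r=(0,0) succ=(0,0) retry=(1,0)
2 | T2 LOAD | counter=1 r=(0,1) succ=(0,0) retry=(1,0)
3 | T1 CAS | counter=1 r=(0,1) succ=(0,0) retry=(2,0)
4 | T2 CAS | counter=2 r=(0,1) succ=(0,1) retry=(2,0)
5 | T2 LOAD | counter=2 r=(0,2) succ=(0,1) retry=(2,0)
6 | T2 CAS | counter=3 r=(0,2) succ=(0,2) retry=(2,0)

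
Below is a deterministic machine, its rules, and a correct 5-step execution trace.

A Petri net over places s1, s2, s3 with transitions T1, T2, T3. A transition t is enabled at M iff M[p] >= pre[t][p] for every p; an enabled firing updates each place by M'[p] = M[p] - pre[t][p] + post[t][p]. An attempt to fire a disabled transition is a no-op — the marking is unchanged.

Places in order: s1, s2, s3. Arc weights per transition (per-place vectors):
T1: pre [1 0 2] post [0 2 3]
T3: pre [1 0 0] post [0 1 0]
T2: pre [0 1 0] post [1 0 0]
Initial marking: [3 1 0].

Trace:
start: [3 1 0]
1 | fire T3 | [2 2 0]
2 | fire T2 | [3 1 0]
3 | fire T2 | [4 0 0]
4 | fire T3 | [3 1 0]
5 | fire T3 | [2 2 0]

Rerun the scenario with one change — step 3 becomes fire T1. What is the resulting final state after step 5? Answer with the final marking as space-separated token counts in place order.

(re-executing from step 3 with the substitution; state before step 3: [3 1 0])
3 | fire T1 | [3 1 0]
4 | fire T3 | [2 2 0]
5 | fire T3 | [1 3 0]

1 3 0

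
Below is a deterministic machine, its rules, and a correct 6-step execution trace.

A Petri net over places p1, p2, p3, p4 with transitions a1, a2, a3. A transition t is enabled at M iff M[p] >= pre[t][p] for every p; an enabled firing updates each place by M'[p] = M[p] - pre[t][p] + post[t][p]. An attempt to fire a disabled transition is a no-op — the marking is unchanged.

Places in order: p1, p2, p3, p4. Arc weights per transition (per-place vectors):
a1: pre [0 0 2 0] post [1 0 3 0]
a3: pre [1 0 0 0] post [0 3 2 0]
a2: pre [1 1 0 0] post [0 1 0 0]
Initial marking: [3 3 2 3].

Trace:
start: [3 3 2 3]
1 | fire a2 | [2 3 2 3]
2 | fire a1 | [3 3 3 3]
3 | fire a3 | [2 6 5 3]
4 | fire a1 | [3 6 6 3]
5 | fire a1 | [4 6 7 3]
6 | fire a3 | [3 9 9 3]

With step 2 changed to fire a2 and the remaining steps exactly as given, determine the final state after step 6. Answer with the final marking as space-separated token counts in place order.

1 9 8 3

(re-executing from step 2 with the substitution; state before step 2: [2 3 2 3])
2 | fire a2 | [1 3 2 3]
3 | fire a3 | [0 6 4 3]
4 | fire a1 | [1 6 5 3]
5 | fire a1 | [2 6 6 3]
6 | fire a3 | [1 9 8 3]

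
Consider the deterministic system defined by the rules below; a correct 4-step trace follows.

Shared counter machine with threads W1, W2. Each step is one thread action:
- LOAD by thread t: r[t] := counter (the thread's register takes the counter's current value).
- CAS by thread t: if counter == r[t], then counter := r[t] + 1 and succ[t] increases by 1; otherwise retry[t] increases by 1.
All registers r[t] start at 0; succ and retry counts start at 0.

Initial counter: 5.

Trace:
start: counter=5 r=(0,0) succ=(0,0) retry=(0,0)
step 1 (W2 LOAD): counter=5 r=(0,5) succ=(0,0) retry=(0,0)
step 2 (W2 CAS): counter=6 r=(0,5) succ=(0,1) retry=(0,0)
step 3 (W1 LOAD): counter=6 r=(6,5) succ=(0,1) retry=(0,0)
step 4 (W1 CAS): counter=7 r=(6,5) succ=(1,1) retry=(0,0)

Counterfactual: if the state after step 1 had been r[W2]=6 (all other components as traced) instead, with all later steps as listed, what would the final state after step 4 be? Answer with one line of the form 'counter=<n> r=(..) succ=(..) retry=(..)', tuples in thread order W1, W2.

state after step 1 := counter=5 r=(0,6) succ=(0,0) retry=(0,0)
step 2 (W2 CAS): counter=5 r=(0,6) succ=(0,0) retry=(0,1)
step 3 (W1 LOAD): counter=5 r=(5,6) succ=(0,0) retry=(0,1)
step 4 (W1 CAS): counter=6 r=(5,6) succ=(1,0) retry=(0,1)

counter=6 r=(5,6) succ=(1,0) retry=(0,1)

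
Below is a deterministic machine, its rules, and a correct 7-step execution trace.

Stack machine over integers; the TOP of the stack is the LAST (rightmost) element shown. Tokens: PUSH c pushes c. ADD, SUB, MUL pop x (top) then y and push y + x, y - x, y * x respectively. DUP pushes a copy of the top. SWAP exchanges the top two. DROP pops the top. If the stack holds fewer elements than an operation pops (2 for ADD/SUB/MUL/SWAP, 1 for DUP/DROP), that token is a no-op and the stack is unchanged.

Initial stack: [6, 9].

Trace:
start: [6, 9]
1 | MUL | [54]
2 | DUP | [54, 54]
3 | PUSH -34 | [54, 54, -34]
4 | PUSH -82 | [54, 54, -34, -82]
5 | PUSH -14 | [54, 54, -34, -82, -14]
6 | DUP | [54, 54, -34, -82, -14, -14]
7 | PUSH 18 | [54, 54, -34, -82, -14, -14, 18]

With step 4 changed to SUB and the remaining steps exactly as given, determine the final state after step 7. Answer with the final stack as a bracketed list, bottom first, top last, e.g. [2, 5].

(re-executing from step 4 with the substitution; state before step 4: [54, 54, -34])
4 | SUB | [54, 88]
5 | PUSH -14 | [54, 88, -14]
6 | DUP | [54, 88, -14, -14]
7 | PUSH 18 | [54, 88, -14, -14, 18]

[54, 88, -14, -14, 18]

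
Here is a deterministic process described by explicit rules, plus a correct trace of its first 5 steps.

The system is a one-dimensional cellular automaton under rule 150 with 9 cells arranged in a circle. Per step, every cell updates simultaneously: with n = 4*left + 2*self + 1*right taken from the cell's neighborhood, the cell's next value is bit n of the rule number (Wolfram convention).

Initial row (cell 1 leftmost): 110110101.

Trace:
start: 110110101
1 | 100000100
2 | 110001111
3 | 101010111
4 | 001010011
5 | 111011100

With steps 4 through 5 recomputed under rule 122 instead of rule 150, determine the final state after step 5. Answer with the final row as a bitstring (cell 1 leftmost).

111011111

(re-executing steps 4..5 under rule 122; state before step 4: 101010111)
4 | 110101100
5 | 111011111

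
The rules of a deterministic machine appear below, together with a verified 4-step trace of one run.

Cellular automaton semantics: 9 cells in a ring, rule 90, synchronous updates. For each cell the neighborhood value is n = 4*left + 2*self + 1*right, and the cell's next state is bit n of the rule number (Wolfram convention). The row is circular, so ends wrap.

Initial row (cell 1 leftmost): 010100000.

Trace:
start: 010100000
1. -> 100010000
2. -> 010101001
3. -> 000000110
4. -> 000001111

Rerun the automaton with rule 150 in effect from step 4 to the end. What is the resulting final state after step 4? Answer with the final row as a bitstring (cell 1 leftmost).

(re-executing step 4 under rule 150; state before step 4: 000000110)
4. -> 000001001

000001001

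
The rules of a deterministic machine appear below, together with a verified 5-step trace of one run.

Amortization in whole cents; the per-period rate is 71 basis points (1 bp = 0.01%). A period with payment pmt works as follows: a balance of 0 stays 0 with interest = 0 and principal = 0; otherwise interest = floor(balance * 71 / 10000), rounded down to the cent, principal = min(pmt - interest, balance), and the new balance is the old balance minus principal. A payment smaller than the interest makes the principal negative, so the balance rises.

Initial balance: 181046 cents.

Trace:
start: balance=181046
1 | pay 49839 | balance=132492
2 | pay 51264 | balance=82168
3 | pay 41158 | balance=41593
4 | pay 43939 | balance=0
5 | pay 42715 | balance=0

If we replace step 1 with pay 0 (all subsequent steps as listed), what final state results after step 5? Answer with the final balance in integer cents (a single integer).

6488

(re-executing from step 1 with the substitution; state before step 1: balance=181046)
1 | pay 0 | balance=182331
2 | pay 51264 | balance=132361
3 | pay 41158 | balance=92142
4 | pay 43939 | balance=48857
5 | pay 42715 | balance=6488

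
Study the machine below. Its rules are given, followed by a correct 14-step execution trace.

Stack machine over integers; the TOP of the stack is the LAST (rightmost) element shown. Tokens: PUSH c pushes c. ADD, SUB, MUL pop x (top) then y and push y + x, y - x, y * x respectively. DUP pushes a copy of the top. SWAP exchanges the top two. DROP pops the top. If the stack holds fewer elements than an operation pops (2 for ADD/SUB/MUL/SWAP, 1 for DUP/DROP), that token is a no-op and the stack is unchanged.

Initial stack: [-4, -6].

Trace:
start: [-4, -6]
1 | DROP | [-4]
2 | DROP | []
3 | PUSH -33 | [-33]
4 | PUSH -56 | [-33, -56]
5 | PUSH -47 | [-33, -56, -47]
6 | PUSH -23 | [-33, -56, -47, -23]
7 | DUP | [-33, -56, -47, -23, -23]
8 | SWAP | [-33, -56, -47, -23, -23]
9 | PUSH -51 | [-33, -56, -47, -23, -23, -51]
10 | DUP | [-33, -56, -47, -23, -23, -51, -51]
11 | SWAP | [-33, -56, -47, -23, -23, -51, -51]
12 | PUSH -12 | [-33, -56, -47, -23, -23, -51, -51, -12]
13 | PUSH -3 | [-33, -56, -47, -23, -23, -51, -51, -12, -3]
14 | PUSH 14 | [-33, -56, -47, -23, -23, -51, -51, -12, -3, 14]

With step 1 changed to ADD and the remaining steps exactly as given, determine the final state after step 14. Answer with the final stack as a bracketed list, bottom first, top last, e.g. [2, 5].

[-33, -56, -47, -23, -23, -51, -51, -12, -3, 14]

(re-executing from step 1 with the substitution; state before step 1: [-4, -6])
1 | ADD | [-10]
2 | DROP | []
3 | PUSH -33 | [-33]
4 | PUSH -56 | [-33, -56]
5 | PUSH -47 | [-33, -56, -47]
6 | PUSH -23 | [-33, -56, -47, -23]
7 | DUP | [-33, -56, -47, -23, -23]
8 | SWAP | [-33, -56, -47, -23, -23]
9 | PUSH -51 | [-33, -56, -47, -23, -23, -51]
10 | DUP | [-33, -56, -47, -23, -23, -51, -51]
11 | SWAP | [-33, -56, -47, -23, -23, -51, -51]
12 | PUSH -12 | [-33, -56, -47, -23, -23, -51, -51, -12]
13 | PUSH -3 | [-33, -56, -47, -23, -23, -51, -51, -12, -3]
14 | PUSH 14 | [-33, -56, -47, -23, -23, -51, -51, -12, -3, 14]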